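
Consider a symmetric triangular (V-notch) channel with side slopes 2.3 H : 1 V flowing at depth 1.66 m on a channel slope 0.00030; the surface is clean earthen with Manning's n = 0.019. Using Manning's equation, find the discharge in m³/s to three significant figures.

A = z·y² = 2.3×1.66² = 6.338 m²
P = 2y√(1+z²) = 2×1.66×√(1+2.3²) = 8.327 m
R = A/P = 6.338/8.327 = 0.7612 m
Q = (1/n)·A·R^(2/3)·S^(1/2) = (1/0.019) × 6.338 × 0.7612^(2/3) × 0.00030^(1/2) = 4.817 m³/s

4.82 m³/s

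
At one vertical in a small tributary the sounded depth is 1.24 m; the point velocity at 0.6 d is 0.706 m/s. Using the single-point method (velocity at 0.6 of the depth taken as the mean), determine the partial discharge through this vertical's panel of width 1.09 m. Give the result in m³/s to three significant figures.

0.954 m³/s

v̄ = v₀.₆ = 0.706 m/s
q = v̄ × d × w = 0.7060 × 1.24 × 1.09 = 0.9542 m³/s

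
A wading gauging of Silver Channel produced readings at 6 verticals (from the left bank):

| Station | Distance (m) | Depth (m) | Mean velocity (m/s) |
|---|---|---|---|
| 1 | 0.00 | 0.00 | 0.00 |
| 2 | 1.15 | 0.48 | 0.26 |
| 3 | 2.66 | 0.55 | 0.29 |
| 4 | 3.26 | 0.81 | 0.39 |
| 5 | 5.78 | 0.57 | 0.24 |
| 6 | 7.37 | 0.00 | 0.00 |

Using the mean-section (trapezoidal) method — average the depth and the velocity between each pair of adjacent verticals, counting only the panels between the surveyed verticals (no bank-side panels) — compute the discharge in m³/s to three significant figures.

Panel 1-2: Δb = 1.15 m, d̄ = (0.00+0.48)/2 = 0.24, v̄ = (0.00+0.26)/2 = 0.13 → q = 1.15×0.24×0.13 = 0.03588 m³/s
Panel 2-3: Δb = 1.51 m, d̄ = (0.48+0.55)/2 = 0.515, v̄ = (0.26+0.29)/2 = 0.275 → q = 1.51×0.515×0.275 = 0.2139 m³/s
Panel 3-4: Δb = 0.6 m, d̄ = (0.55+0.81)/2 = 0.68, v̄ = (0.29+0.39)/2 = 0.34 → q = 0.6×0.68×0.34 = 0.1387 m³/s
Panel 4-5: Δb = 2.52 m, d̄ = (0.81+0.57)/2 = 0.69, v̄ = (0.39+0.24)/2 = 0.315 → q = 2.52×0.69×0.315 = 0.5477 m³/s
Panel 5-6: Δb = 1.59 m, d̄ = (0.57+0.00)/2 = 0.285, v̄ = (0.24+0.00)/2 = 0.12 → q = 1.59×0.285×0.12 = 0.05438 m³/s
Q = Σ q = 0.9906 m³/s

0.991 m³/s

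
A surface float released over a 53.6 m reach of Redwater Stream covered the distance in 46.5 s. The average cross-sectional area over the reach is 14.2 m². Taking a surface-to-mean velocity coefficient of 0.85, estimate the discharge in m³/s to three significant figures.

13.9 m³/s

v_surface = L / t̄ = 53.6 / 46.5 = 1.153 m/s
v_mean = 0.85 × 1.153 = 0.9798 m/s
Q = A × v_mean = 14.2 × 0.9798 = 13.91 m³/s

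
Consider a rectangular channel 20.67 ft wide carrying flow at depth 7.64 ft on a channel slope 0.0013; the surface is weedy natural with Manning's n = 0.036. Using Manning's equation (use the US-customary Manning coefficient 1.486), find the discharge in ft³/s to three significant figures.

A = b·y = 20.67 × 7.64 = 157.9 ft²
P = b + 2y = 20.67 + 2×7.64 = 35.95 ft
R = A/P = 157.9/35.95 = 4.393 ft
Q = (1.486/n)·A·R^(2/3)·S^(1/2) = (1.486/0.036) × 157.9 × 4.393^(2/3) × 0.0013^(1/2) = 630.4 ft³/s

630 ft³/s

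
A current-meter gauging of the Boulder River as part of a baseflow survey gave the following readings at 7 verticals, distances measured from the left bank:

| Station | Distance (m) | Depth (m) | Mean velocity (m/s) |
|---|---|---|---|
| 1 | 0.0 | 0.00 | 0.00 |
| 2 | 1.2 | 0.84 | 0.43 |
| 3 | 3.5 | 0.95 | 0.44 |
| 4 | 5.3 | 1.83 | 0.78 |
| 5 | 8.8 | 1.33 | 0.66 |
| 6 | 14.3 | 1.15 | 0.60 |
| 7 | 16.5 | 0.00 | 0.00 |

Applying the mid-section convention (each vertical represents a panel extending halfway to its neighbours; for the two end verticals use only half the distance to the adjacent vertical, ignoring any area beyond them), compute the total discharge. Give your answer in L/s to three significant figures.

11900 L/s

w_2 = (3.5 − 0.0)/2 = 1.75 m; q_2 = 0.43 × 0.84 × 1.75 = 0.6321 m³/s
w_3 = (5.3 − 1.2)/2 = 2.05 m; q_3 = 0.44 × 0.95 × 2.05 = 0.8569 m³/s
w_4 = (8.8 − 3.5)/2 = 2.65 m; q_4 = 0.78 × 1.83 × 2.65 = 3.783 m³/s
w_5 = (14.3 − 5.3)/2 = 4.5 m; q_5 = 0.66 × 1.33 × 4.5 = 3.950 m³/s
w_6 = (16.5 − 8.8)/2 = 3.85 m; q_6 = 0.60 × 1.15 × 3.85 = 2.657 m³/s
Stations 1, 7 contribute zero (depth or velocity is 0).
Q = Σ qᵢ = 11.88 m³/s
= 11.88 × 1000 = 11880 L/s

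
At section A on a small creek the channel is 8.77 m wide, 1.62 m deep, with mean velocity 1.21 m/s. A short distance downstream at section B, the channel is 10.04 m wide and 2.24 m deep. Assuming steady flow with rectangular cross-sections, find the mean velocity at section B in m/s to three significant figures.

Q = A₁V₁ = (8.77×1.62) × 1.21 = 17.19 m³/s
A₂ = 10.04 × 2.24 = 22.49 m²
V₂ = Q/A₂ = 17.19/22.49 = 0.7644 m/s

0.764 m/s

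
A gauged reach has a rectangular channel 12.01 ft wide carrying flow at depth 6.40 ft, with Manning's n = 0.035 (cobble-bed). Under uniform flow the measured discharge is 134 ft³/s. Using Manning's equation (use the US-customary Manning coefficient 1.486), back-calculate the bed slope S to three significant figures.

A = b·y = 12.01 × 6.40 = 76.86 ft²
P = b + 2y = 12.01 + 2×6.40 = 24.81 ft
R = A/P = 76.86/24.81 = 3.098 ft
S = (Q·n / (1.486·A·R^(2/3)))² = (134×0.035 / (1.486×76.86×2.125))² = 0.0003733

0.000373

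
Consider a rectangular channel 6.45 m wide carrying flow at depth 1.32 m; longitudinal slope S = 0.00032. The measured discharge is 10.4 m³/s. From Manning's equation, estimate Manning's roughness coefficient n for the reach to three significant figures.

0.0140

A = b·y = 6.45 × 1.32 = 8.514 m²
P = b + 2y = 6.45 + 2×1.32 = 9.090 m
R = A/P = 8.514/9.090 = 0.9366 m
n = (1/Q)·A·R^(2/3)·S^(1/2) = (1/10.4) × 8.514 × 0.9573 × 0.01789 = 0.01402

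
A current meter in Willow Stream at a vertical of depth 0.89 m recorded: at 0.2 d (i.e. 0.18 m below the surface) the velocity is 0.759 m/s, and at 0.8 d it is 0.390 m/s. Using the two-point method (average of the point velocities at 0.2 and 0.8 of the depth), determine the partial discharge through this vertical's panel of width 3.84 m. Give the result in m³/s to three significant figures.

v̄ = (0.759 + 0.390) / 2 = 0.5745 m/s
q = v̄ × d × w = 0.5745 × 0.89 × 3.84 = 1.963 m³/s

1.96 m³/s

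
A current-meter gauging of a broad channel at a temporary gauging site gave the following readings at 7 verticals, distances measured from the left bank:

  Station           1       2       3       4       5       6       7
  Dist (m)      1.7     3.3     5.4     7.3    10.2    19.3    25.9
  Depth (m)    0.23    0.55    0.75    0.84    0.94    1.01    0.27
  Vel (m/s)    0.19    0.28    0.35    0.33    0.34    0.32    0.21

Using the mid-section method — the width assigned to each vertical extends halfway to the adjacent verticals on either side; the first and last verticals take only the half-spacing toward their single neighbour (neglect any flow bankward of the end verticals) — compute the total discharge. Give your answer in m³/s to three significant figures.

6.15 m³/s

w_1 = (3.3 − 1.7)/2 = 0.8 m; q_1 = 0.19 × 0.23 × 0.8 = 0.03496 m³/s
w_2 = (5.4 − 1.7)/2 = 1.85 m; q_2 = 0.28 × 0.55 × 1.85 = 0.2849 m³/s
w_3 = (7.3 − 3.3)/2 = 2 m; q_3 = 0.35 × 0.75 × 2 = 0.5250 m³/s
w_4 = (10.2 − 5.4)/2 = 2.4 m; q_4 = 0.33 × 0.84 × 2.4 = 0.6653 m³/s
w_5 = (19.3 − 7.3)/2 = 6 m; q_5 = 0.34 × 0.94 × 6 = 1.918 m³/s
w_6 = (25.9 − 10.2)/2 = 7.85 m; q_6 = 0.32 × 1.01 × 7.85 = 2.537 m³/s
w_7 = (25.9 − 19.3)/2 = 3.3 m; q_7 = 0.21 × 0.27 × 3.3 = 0.1871 m³/s
Q = Σ qᵢ = 6.152 m³/s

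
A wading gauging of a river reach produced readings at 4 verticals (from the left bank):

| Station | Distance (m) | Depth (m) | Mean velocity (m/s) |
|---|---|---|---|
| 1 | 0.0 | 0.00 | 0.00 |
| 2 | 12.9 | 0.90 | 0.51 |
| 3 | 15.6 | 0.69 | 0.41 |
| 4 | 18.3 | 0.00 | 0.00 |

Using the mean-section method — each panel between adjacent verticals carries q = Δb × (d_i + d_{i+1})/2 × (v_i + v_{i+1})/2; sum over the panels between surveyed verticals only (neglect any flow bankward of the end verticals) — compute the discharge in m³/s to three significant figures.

2.66 m³/s

Panel 1-2: Δb = 12.9 m, d̄ = (0.00+0.90)/2 = 0.45, v̄ = (0.00+0.51)/2 = 0.255 → q = 12.9×0.45×0.255 = 1.480 m³/s
Panel 2-3: Δb = 2.7 m, d̄ = (0.90+0.69)/2 = 0.795, v̄ = (0.51+0.41)/2 = 0.46 → q = 2.7×0.795×0.46 = 0.9874 m³/s
Panel 3-4: Δb = 2.7 m, d̄ = (0.69+0.00)/2 = 0.345, v̄ = (0.41+0.00)/2 = 0.205 → q = 2.7×0.345×0.205 = 0.1910 m³/s
Q = Σ q = 2.659 m³/s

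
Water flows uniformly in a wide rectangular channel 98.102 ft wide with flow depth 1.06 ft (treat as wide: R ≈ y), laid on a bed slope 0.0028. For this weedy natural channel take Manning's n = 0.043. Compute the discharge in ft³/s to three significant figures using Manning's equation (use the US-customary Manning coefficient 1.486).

A = b·y = 98.102 × 1.06 = 104.0 ft²
Wide channel: R ≈ y = 1.06 ft
Q = (1.486/n)·A·R^(2/3)·S^(1/2) = (1.486/0.043) × 104.0 × 1.060^(2/3) × 0.0028^(1/2) = 197.7 ft³/s

198 ft³/s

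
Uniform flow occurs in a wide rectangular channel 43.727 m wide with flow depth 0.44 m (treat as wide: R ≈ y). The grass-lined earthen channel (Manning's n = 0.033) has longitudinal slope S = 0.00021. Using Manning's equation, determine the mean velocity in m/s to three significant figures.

A = b·y = 43.727 × 0.44 = 19.24 m²
Wide channel: R ≈ y = 0.44 m
Q = (1/n)·A·R^(2/3)·S^(1/2) = (1/0.033) × 19.24 × 0.4400^(2/3) × 0.00021^(1/2) = 4.888 m³/s
V = Q/A = 4.888/19.24 = 0.2540 m/s

0.254 m/s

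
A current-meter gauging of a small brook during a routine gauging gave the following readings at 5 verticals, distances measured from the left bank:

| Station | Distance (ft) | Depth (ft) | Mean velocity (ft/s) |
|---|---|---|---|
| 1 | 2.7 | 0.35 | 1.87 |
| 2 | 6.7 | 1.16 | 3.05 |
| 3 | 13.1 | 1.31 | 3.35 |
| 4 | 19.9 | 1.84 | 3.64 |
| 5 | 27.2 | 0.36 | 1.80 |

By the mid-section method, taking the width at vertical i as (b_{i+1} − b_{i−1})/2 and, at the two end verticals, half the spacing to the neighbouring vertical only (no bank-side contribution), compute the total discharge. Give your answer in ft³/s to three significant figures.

98.3 ft³/s

w_1 = (6.7 − 2.7)/2 = 2 ft; q_1 = 1.87 × 0.35 × 2 = 1.309 ft³/s
w_2 = (13.1 − 2.7)/2 = 5.2 ft; q_2 = 3.05 × 1.16 × 5.2 = 18.40 ft³/s
w_3 = (19.9 − 6.7)/2 = 6.6 ft; q_3 = 3.35 × 1.31 × 6.6 = 28.96 ft³/s
w_4 = (27.2 − 13.1)/2 = 7.05 ft; q_4 = 3.64 × 1.84 × 7.05 = 47.22 ft³/s
w_5 = (27.2 − 19.9)/2 = 3.65 ft; q_5 = 1.80 × 0.36 × 3.65 = 2.365 ft³/s
Q = Σ qᵢ = 98.25 ft³/s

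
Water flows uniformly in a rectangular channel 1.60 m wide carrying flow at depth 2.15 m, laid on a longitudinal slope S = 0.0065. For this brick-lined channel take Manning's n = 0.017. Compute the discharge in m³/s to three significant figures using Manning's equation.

A = b·y = 1.60 × 2.15 = 3.440 m²
P = b + 2y = 1.60 + 2×2.15 = 5.900 m
R = A/P = 3.440/5.900 = 0.5831 m
Q = (1/n)·A·R^(2/3)·S^(1/2) = (1/0.017) × 3.440 × 0.5831^(2/3) × 0.0065^(1/2) = 11.39 m³/s

11.4 m³/s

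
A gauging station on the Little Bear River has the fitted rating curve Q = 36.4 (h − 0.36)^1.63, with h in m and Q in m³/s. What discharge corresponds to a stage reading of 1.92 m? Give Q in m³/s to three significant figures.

75.1 m³/s

Q = 36.4 × (1.92 − 0.36)^1.63 = 36.4 × 1.56^1.63 = 75.14 m³/s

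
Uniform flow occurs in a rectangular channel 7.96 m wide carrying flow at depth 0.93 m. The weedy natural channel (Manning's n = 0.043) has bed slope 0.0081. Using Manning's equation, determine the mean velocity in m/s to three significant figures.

1.73 m/s

A = b·y = 7.96 × 0.93 = 7.403 m²
P = b + 2y = 7.96 + 2×0.93 = 9.820 m
R = A/P = 7.403/9.820 = 0.7538 m
Q = (1/n)·A·R^(2/3)·S^(1/2) = (1/0.043) × 7.403 × 0.7538^(2/3) × 0.0081^(1/2) = 12.83 m³/s
V = Q/A = 12.83/7.403 = 1.734 m/s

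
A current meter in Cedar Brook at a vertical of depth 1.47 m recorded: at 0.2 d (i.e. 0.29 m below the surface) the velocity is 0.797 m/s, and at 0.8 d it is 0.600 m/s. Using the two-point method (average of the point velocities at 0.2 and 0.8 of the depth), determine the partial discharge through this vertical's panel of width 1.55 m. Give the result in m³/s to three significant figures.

v̄ = (0.797 + 0.600) / 2 = 0.6985 m/s
q = v̄ × d × w = 0.6985 × 1.47 × 1.55 = 1.592 m³/s

1.59 m³/s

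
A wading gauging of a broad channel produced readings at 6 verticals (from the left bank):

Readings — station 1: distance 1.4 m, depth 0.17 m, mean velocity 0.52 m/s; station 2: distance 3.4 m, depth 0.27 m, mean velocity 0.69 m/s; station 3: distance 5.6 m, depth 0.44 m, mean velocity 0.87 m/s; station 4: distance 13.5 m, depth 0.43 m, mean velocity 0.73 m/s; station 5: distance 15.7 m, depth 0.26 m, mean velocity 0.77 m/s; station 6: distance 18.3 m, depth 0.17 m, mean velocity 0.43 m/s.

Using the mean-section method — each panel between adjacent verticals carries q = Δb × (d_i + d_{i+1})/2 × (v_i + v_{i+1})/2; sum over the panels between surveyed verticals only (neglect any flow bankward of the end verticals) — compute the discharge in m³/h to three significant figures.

16300 m³/h

Panel 1-2: Δb = 2 m, d̄ = (0.17+0.27)/2 = 0.22, v̄ = (0.52+0.69)/2 = 0.605 → q = 2×0.22×0.605 = 0.2662 m³/s
Panel 2-3: Δb = 2.2 m, d̄ = (0.27+0.44)/2 = 0.355, v̄ = (0.69+0.87)/2 = 0.78 → q = 2.2×0.355×0.78 = 0.6092 m³/s
Panel 3-4: Δb = 7.9 m, d̄ = (0.44+0.43)/2 = 0.435, v̄ = (0.87+0.73)/2 = 0.8 → q = 7.9×0.435×0.8 = 2.749 m³/s
Panel 4-5: Δb = 2.2 m, d̄ = (0.43+0.26)/2 = 0.345, v̄ = (0.73+0.77)/2 = 0.75 → q = 2.2×0.345×0.75 = 0.5693 m³/s
Panel 5-6: Δb = 2.6 m, d̄ = (0.26+0.17)/2 = 0.215, v̄ = (0.77+0.43)/2 = 0.6 → q = 2.6×0.215×0.6 = 0.3354 m³/s
Q = Σ q = 4.529 m³/s
= 4.529 × 3600 = 16310 m³/h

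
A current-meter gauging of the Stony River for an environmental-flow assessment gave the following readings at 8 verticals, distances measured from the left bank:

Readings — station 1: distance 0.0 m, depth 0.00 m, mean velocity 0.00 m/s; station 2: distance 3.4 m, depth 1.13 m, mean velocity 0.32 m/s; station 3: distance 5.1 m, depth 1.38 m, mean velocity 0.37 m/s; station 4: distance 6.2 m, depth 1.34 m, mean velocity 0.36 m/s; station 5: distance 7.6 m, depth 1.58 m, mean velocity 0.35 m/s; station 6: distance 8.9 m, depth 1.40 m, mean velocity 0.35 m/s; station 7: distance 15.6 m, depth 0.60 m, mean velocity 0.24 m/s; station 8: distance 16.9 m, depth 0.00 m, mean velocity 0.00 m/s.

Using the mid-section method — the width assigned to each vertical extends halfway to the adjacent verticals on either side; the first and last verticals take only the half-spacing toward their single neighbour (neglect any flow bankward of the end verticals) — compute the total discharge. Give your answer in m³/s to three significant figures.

5.52 m³/s

w_2 = (5.1 − 0.0)/2 = 2.55 m; q_2 = 0.32 × 1.13 × 2.55 = 0.9221 m³/s
w_3 = (6.2 − 3.4)/2 = 1.4 m; q_3 = 0.37 × 1.38 × 1.4 = 0.7148 m³/s
w_4 = (7.6 − 5.1)/2 = 1.25 m; q_4 = 0.36 × 1.34 × 1.25 = 0.6030 m³/s
w_5 = (8.9 − 6.2)/2 = 1.35 m; q_5 = 0.35 × 1.58 × 1.35 = 0.7466 m³/s
w_6 = (15.6 − 7.6)/2 = 4 m; q_6 = 0.35 × 1.40 × 4 = 1.960 m³/s
w_7 = (16.9 − 8.9)/2 = 4 m; q_7 = 0.24 × 0.60 × 4 = 0.5760 m³/s
Stations 1, 8 contribute zero (depth or velocity is 0).
Q = Σ qᵢ = 5.522 m³/s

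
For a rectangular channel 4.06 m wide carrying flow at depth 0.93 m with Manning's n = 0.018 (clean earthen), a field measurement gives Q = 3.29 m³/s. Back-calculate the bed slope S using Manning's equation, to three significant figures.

0.000448

A = b·y = 4.06 × 0.93 = 3.776 m²
P = b + 2y = 4.06 + 2×0.93 = 5.920 m
R = A/P = 3.776/5.920 = 0.6378 m
S = (Q·n / (1·A·R^(2/3)))² = (3.29×0.018 / (1×3.776×0.7410))² = 0.0004481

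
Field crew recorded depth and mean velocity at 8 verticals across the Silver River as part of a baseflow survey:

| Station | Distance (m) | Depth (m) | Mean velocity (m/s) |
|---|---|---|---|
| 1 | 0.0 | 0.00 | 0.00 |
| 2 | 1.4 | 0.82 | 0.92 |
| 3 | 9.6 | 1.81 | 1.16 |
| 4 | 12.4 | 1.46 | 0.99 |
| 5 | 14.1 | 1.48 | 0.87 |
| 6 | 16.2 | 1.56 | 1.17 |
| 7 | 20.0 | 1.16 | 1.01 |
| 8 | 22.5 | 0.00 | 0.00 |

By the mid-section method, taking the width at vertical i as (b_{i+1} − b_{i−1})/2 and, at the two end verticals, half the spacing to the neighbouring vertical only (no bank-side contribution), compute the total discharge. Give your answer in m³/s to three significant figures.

29.9 m³/s

w_2 = (9.6 − 0.0)/2 = 4.8 m; q_2 = 0.92 × 0.82 × 4.8 = 3.621 m³/s
w_3 = (12.4 − 1.4)/2 = 5.5 m; q_3 = 1.16 × 1.81 × 5.5 = 11.55 m³/s
w_4 = (14.1 − 9.6)/2 = 2.25 m; q_4 = 0.99 × 1.46 × 2.25 = 3.252 m³/s
w_5 = (16.2 − 12.4)/2 = 1.9 m; q_5 = 0.87 × 1.48 × 1.9 = 2.446 m³/s
w_6 = (20.0 − 14.1)/2 = 2.95 m; q_6 = 1.17 × 1.56 × 2.95 = 5.384 m³/s
w_7 = (22.5 − 16.2)/2 = 3.15 m; q_7 = 1.01 × 1.16 × 3.15 = 3.691 m³/s
Stations 1, 8 contribute zero (depth or velocity is 0).
Q = Σ qᵢ = 29.94 m³/s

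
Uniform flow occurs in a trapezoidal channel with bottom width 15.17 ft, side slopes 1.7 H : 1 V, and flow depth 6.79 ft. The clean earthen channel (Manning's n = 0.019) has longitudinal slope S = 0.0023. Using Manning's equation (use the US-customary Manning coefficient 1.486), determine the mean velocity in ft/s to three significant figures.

A = (b + z·y)·y = (15.17 + 1.7×6.79)×6.79 = 181.4 ft²
P = b + 2y√(1+z²) = 15.17 + 2×6.79×√(1+1.7²) = 41.95 ft
R = A/P = 181.4/41.95 = 4.323 ft
Q = (1.486/n)·A·R^(2/3)·S^(1/2) = (1.486/0.019) × 181.4 × 4.323^(2/3) × 0.0023^(1/2) = 1806 ft³/s
V = Q/A = 1806/181.4 = 9.954 ft/s

9.95 ft/s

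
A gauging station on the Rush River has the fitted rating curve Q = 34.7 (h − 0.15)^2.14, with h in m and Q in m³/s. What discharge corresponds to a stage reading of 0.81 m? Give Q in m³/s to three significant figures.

14.3 m³/s

Q = 34.7 × (0.81 − 0.15)^2.14 = 34.7 × 0.66^2.14 = 14.26 m³/s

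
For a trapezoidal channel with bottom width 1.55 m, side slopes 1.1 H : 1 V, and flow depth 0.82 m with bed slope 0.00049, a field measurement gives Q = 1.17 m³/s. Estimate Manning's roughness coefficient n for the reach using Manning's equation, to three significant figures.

0.0241

A = (b + z·y)·y = (1.55 + 1.1×0.82)×0.82 = 2.011 m²
P = b + 2y√(1+z²) = 1.55 + 2×0.82×√(1+1.1²) = 3.988 m
R = A/P = 2.011/3.988 = 0.5042 m
n = (1/Q)·A·R^(2/3)·S^(1/2) = (1/1.17) × 2.011 × 0.6335 × 0.02214 = 0.02410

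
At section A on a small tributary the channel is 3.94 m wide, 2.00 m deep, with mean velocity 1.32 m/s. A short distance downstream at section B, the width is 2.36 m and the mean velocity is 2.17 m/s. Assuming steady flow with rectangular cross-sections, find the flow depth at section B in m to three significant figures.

Q = A₁V₁ = (3.94×2.00) × 1.32 = 10.40 m³/s
d₂ = Q/(b₂ V₂) = 10.40/(2.36×2.17) = 2.031 m

2.03 m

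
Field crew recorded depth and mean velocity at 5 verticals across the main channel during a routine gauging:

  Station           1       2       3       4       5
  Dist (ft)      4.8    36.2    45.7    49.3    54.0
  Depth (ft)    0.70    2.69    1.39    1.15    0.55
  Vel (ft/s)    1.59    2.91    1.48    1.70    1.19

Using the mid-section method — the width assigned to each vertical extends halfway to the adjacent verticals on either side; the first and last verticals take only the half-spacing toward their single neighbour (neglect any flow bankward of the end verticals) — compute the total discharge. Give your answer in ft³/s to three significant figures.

w_1 = (36.2 − 4.8)/2 = 15.7 ft; q_1 = 1.59 × 0.70 × 15.7 = 17.47 ft³/s
w_2 = (45.7 − 4.8)/2 = 20.45 ft; q_2 = 2.91 × 2.69 × 20.45 = 160.1 ft³/s
w_3 = (49.3 − 36.2)/2 = 6.55 ft; q_3 = 1.48 × 1.39 × 6.55 = 13.47 ft³/s
w_4 = (54.0 − 45.7)/2 = 4.15 ft; q_4 = 1.70 × 1.15 × 4.15 = 8.113 ft³/s
w_5 = (54.0 − 49.3)/2 = 2.35 ft; q_5 = 1.19 × 0.55 × 2.35 = 1.538 ft³/s
Q = Σ qᵢ = 200.7 ft³/s

201 ft³/s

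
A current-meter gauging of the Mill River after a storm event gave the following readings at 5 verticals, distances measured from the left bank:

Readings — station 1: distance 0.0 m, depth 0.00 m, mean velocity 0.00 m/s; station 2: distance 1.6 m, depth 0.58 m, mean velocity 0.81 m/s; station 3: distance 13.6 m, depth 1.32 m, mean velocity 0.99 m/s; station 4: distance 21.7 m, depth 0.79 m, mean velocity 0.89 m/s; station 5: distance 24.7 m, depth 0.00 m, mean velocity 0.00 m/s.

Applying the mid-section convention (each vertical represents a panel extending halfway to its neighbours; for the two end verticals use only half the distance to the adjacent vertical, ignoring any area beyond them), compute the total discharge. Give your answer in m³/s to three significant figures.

20.2 m³/s

w_2 = (13.6 − 0.0)/2 = 6.8 m; q_2 = 0.81 × 0.58 × 6.8 = 3.195 m³/s
w_3 = (21.7 − 1.6)/2 = 10.05 m; q_3 = 0.99 × 1.32 × 10.05 = 13.13 m³/s
w_4 = (24.7 − 13.6)/2 = 5.55 m; q_4 = 0.89 × 0.79 × 5.55 = 3.902 m³/s
Stations 1, 5 contribute zero (depth or velocity is 0).
Q = Σ qᵢ = 20.23 m³/s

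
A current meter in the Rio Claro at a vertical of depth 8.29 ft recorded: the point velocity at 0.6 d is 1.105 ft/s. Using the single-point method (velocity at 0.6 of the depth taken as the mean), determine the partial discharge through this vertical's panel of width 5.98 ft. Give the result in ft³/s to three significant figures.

54.8 ft³/s

v̄ = v₀.₆ = 1.105 ft/s
q = v̄ × d × w = 1.105 × 8.29 × 5.98 = 54.78 ft³/s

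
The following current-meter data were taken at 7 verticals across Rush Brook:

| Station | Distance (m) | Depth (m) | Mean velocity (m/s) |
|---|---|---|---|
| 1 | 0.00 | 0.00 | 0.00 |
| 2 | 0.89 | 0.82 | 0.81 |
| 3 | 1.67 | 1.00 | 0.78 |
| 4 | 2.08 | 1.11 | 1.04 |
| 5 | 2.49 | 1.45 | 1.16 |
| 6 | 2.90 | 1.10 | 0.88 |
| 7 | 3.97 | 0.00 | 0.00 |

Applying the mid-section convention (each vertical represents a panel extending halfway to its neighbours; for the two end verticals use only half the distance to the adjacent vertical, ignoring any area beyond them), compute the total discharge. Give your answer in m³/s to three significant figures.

w_2 = (1.67 − 0.00)/2 = 0.835 m; q_2 = 0.81 × 0.82 × 0.835 = 0.5546 m³/s
w_3 = (2.08 − 0.89)/2 = 0.595 m; q_3 = 0.78 × 1.00 × 0.595 = 0.4641 m³/s
w_4 = (2.49 − 1.67)/2 = 0.41 m; q_4 = 1.04 × 1.11 × 0.41 = 0.4733 m³/s
w_5 = (2.90 − 2.08)/2 = 0.41 m; q_5 = 1.16 × 1.45 × 0.41 = 0.6896 m³/s
w_6 = (3.97 − 2.49)/2 = 0.74 m; q_6 = 0.88 × 1.10 × 0.74 = 0.7163 m³/s
Stations 1, 7 contribute zero (depth or velocity is 0).
Q = Σ qᵢ = 2.898 m³/s

2.90 m³/s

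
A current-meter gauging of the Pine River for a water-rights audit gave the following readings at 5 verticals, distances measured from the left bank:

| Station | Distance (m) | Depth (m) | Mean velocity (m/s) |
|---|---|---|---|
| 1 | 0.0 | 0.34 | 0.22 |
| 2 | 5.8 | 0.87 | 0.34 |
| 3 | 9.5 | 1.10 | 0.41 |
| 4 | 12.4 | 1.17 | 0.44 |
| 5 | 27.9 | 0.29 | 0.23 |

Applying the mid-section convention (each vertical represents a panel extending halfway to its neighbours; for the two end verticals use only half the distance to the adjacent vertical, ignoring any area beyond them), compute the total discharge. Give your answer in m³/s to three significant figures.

8.36 m³/s

w_1 = (5.8 − 0.0)/2 = 2.9 m; q_1 = 0.22 × 0.34 × 2.9 = 0.2169 m³/s
w_2 = (9.5 − 0.0)/2 = 4.75 m; q_2 = 0.34 × 0.87 × 4.75 = 1.405 m³/s
w_3 = (12.4 − 5.8)/2 = 3.3 m; q_3 = 0.41 × 1.10 × 3.3 = 1.488 m³/s
w_4 = (27.9 − 9.5)/2 = 9.2 m; q_4 = 0.44 × 1.17 × 9.2 = 4.736 m³/s
w_5 = (27.9 − 12.4)/2 = 7.75 m; q_5 = 0.23 × 0.29 × 7.75 = 0.5169 m³/s
Q = Σ qᵢ = 8.363 m³/s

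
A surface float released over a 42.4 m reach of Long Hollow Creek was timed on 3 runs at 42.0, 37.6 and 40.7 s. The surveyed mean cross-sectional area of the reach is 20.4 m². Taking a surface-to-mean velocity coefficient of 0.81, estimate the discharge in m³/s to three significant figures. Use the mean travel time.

t̄ = (42.0 + 37.6 + 40.7) / 3 = 40.1 s
v_surface = L / t̄ = 42.4 / 40.1 = 1.057 m/s
v_mean = 0.81 × 1.057 = 0.8565 m/s
Q = A × v_mean = 20.4 × 0.8565 = 17.47 m³/s

17.5 m³/s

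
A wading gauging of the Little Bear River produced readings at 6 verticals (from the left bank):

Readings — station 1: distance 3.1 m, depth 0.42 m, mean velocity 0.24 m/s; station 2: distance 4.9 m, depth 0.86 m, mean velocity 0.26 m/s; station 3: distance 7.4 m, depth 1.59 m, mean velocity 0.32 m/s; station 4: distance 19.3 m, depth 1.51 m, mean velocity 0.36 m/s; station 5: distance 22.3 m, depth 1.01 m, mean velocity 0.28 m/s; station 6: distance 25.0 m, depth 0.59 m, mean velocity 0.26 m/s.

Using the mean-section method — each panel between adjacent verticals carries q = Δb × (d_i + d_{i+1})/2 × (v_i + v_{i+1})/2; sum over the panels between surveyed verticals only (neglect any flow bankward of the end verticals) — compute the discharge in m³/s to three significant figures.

9.24 m³/s

Panel 1-2: Δb = 1.8 m, d̄ = (0.42+0.86)/2 = 0.64, v̄ = (0.24+0.26)/2 = 0.25 → q = 1.8×0.64×0.25 = 0.2880 m³/s
Panel 2-3: Δb = 2.5 m, d̄ = (0.86+1.59)/2 = 1.225, v̄ = (0.26+0.32)/2 = 0.29 → q = 2.5×1.225×0.29 = 0.8881 m³/s
Panel 3-4: Δb = 11.9 m, d̄ = (1.59+1.51)/2 = 1.55, v̄ = (0.32+0.36)/2 = 0.34 → q = 11.9×1.55×0.34 = 6.271 m³/s
Panel 4-5: Δb = 3 m, d̄ = (1.51+1.01)/2 = 1.26, v̄ = (0.36+0.28)/2 = 0.32 → q = 3×1.26×0.32 = 1.210 m³/s
Panel 5-6: Δb = 2.7 m, d̄ = (1.01+0.59)/2 = 0.8, v̄ = (0.28+0.26)/2 = 0.27 → q = 2.7×0.8×0.27 = 0.5832 m³/s
Q = Σ q = 9.240 m³/s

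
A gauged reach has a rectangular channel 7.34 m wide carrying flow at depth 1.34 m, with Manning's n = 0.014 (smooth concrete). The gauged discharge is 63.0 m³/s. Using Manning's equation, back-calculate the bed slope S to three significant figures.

0.00824

A = b·y = 7.34 × 1.34 = 9.836 m²
P = b + 2y = 7.34 + 2×1.34 = 10.02 m
R = A/P = 9.836/10.02 = 0.9816 m
S = (Q·n / (1·A·R^(2/3)))² = (63.0×0.014 / (1×9.836×0.9877))² = 0.008243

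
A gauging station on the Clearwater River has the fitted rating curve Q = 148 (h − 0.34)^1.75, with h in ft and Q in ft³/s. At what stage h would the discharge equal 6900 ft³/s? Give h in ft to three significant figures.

h − h₀ = (Q/C)^(1/b) = (6900/148)^(1/1.75) = 8.984 ft
h = 0.34 + 8.984 = 9.324 ft

9.32 ft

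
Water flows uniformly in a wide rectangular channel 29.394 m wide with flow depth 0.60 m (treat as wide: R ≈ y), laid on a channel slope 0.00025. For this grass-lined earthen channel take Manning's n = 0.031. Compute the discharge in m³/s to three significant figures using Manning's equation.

6.40 m³/s

A = b·y = 29.394 × 0.60 = 17.64 m²
Wide channel: R ≈ y = 0.60 m
Q = (1/n)·A·R^(2/3)·S^(1/2) = (1/0.031) × 17.64 × 0.6000^(2/3) × 0.00025^(1/2) = 6.399 m³/s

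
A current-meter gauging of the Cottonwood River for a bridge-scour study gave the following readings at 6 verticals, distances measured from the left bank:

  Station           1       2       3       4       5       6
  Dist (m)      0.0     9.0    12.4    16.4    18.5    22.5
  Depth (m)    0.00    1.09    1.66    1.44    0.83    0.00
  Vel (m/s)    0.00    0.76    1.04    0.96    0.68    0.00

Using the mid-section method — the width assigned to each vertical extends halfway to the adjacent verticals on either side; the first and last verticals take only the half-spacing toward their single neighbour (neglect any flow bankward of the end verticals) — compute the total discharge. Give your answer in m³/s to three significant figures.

17.5 m³/s

w_2 = (12.4 − 0.0)/2 = 6.2 m; q_2 = 0.76 × 1.09 × 6.2 = 5.136 m³/s
w_3 = (16.4 − 9.0)/2 = 3.7 m; q_3 = 1.04 × 1.66 × 3.7 = 6.388 m³/s
w_4 = (18.5 − 12.4)/2 = 3.05 m; q_4 = 0.96 × 1.44 × 3.05 = 4.216 m³/s
w_5 = (22.5 − 16.4)/2 = 3.05 m; q_5 = 0.68 × 0.83 × 3.05 = 1.721 m³/s
Stations 1, 6 contribute zero (depth or velocity is 0).
Q = Σ qᵢ = 17.46 m³/s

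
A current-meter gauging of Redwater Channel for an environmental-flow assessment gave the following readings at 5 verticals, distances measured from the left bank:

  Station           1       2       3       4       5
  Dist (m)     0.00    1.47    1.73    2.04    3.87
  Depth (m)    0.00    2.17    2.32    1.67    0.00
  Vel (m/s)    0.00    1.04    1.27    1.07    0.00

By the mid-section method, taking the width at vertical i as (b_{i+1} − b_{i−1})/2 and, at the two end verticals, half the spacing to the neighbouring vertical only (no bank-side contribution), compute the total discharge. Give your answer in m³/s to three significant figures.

w_2 = (1.73 − 0.00)/2 = 0.865 m; q_2 = 1.04 × 2.17 × 0.865 = 1.952 m³/s
w_3 = (2.04 − 1.47)/2 = 0.285 m; q_3 = 1.27 × 2.32 × 0.285 = 0.8397 m³/s
w_4 = (3.87 − 1.73)/2 = 1.07 m; q_4 = 1.07 × 1.67 × 1.07 = 1.912 m³/s
Stations 1, 5 contribute zero (depth or velocity is 0).
Q = Σ qᵢ = 4.704 m³/s

4.70 m³/s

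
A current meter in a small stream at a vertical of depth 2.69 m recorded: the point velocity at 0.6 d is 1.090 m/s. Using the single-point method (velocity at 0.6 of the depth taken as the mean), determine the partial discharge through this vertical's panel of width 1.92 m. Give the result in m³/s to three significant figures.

5.63 m³/s

v̄ = v₀.₆ = 1.090 m/s
q = v̄ × d × w = 1.090 × 2.69 × 1.92 = 5.630 m³/s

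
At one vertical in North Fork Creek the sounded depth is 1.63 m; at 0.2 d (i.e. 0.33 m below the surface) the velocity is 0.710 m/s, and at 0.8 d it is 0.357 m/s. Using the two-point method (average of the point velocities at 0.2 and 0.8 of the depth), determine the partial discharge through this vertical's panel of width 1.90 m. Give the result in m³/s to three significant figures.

v̄ = (0.710 + 0.357) / 2 = 0.5335 m/s
q = v̄ × d × w = 0.5335 × 1.63 × 1.90 = 1.652 m³/s

1.65 m³/s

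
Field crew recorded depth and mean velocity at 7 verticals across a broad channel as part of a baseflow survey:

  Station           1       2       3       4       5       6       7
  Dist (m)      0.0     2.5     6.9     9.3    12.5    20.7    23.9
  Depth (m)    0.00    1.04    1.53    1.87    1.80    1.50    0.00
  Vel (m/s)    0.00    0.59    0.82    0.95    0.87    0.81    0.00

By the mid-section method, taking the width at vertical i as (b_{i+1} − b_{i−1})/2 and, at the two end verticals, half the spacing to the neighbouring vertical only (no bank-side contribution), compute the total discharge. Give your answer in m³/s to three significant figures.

27.2 m³/s

w_2 = (6.9 − 0.0)/2 = 3.45 m; q_2 = 0.59 × 1.04 × 3.45 = 2.117 m³/s
w_3 = (9.3 − 2.5)/2 = 3.4 m; q_3 = 0.82 × 1.53 × 3.4 = 4.266 m³/s
w_4 = (12.5 − 6.9)/2 = 2.8 m; q_4 = 0.95 × 1.87 × 2.8 = 4.974 m³/s
w_5 = (20.7 − 9.3)/2 = 5.7 m; q_5 = 0.87 × 1.80 × 5.7 = 8.926 m³/s
w_6 = (23.9 − 12.5)/2 = 5.7 m; q_6 = 0.81 × 1.50 × 5.7 = 6.926 m³/s
Stations 1, 7 contribute zero (depth or velocity is 0).
Q = Σ qᵢ = 27.21 m³/s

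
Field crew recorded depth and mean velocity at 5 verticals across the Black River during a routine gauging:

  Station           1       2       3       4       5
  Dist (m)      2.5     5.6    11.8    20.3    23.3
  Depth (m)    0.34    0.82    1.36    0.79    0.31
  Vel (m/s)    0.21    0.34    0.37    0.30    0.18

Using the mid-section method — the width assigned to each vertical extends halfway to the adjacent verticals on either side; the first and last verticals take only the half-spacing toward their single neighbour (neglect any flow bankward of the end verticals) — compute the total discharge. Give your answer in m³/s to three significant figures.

w_1 = (5.6 − 2.5)/2 = 1.55 m; q_1 = 0.21 × 0.34 × 1.55 = 0.1107 m³/s
w_2 = (11.8 − 2.5)/2 = 4.65 m; q_2 = 0.34 × 0.82 × 4.65 = 1.296 m³/s
w_3 = (20.3 − 5.6)/2 = 7.35 m; q_3 = 0.37 × 1.36 × 7.35 = 3.699 m³/s
w_4 = (23.3 − 11.8)/2 = 5.75 m; q_4 = 0.30 × 0.79 × 5.75 = 1.363 m³/s
w_5 = (23.3 − 20.3)/2 = 1.5 m; q_5 = 0.18 × 0.31 × 1.5 = 0.08370 m³/s
Q = Σ qᵢ = 6.552 m³/s

6.55 m³/s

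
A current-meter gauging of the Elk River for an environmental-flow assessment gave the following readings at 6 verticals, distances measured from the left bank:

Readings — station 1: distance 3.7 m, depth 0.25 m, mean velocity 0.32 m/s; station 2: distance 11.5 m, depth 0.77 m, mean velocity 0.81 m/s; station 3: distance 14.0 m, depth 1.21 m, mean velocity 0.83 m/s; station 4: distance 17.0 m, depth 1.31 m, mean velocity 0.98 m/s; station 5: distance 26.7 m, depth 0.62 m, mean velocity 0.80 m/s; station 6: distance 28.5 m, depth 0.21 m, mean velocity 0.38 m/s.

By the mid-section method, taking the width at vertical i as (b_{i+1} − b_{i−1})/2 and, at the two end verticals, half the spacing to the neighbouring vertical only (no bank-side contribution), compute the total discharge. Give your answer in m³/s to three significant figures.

w_1 = (11.5 − 3.7)/2 = 3.9 m; q_1 = 0.32 × 0.25 × 3.9 = 0.3120 m³/s
w_2 = (14.0 − 3.7)/2 = 5.15 m; q_2 = 0.81 × 0.77 × 5.15 = 3.212 m³/s
w_3 = (17.0 − 11.5)/2 = 2.75 m; q_3 = 0.83 × 1.21 × 2.75 = 2.762 m³/s
w_4 = (26.7 − 14.0)/2 = 6.35 m; q_4 = 0.98 × 1.31 × 6.35 = 8.152 m³/s
w_5 = (28.5 − 17.0)/2 = 5.75 m; q_5 = 0.80 × 0.62 × 5.75 = 2.852 m³/s
w_6 = (28.5 − 26.7)/2 = 0.9 m; q_6 = 0.38 × 0.21 × 0.9 = 0.07182 m³/s
Q = Σ qᵢ = 17.36 m³/s

17.4 m³/s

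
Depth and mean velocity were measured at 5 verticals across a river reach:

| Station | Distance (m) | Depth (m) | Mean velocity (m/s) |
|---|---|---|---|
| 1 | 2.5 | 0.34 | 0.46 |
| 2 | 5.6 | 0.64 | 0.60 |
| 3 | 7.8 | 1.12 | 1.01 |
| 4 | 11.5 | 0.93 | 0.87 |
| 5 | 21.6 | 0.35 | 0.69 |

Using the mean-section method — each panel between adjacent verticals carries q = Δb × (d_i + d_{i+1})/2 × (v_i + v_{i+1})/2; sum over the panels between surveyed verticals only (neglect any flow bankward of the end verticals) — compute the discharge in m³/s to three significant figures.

Panel 1-2: Δb = 3.1 m, d̄ = (0.34+0.64)/2 = 0.49, v̄ = (0.46+0.60)/2 = 0.53 → q = 3.1×0.49×0.53 = 0.8051 m³/s
Panel 2-3: Δb = 2.2 m, d̄ = (0.64+1.12)/2 = 0.88, v̄ = (0.60+1.01)/2 = 0.805 → q = 2.2×0.88×0.805 = 1.558 m³/s
Panel 3-4: Δb = 3.7 m, d̄ = (1.12+0.93)/2 = 1.025, v̄ = (1.01+0.87)/2 = 0.94 → q = 3.7×1.025×0.94 = 3.565 m³/s
Panel 4-5: Δb = 10.1 m, d̄ = (0.93+0.35)/2 = 0.64, v̄ = (0.87+0.69)/2 = 0.78 → q = 10.1×0.64×0.78 = 5.042 m³/s
Q = Σ q = 10.97 m³/s

11.0 m³/s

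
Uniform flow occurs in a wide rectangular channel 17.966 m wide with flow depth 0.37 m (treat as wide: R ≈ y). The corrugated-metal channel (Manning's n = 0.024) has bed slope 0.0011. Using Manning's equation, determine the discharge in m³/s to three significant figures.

4.73 m³/s

A = b·y = 17.966 × 0.37 = 6.647 m²
Wide channel: R ≈ y = 0.37 m
Q = (1/n)·A·R^(2/3)·S^(1/2) = (1/0.024) × 6.647 × 0.3700^(2/3) × 0.0011^(1/2) = 4.734 m³/s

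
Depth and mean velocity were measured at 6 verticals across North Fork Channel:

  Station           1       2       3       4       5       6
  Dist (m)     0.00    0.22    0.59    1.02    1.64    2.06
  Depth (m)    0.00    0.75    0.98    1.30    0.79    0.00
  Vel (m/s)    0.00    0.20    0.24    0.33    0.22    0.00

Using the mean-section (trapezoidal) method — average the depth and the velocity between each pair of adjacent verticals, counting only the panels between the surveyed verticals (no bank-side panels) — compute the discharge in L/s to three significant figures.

Panel 1-2: Δb = 0.22 m, d̄ = (0.00+0.75)/2 = 0.375, v̄ = (0.00+0.20)/2 = 0.1 → q = 0.22×0.375×0.1 = 0.008250 m³/s
Panel 2-3: Δb = 0.37 m, d̄ = (0.75+0.98)/2 = 0.865, v̄ = (0.20+0.24)/2 = 0.22 → q = 0.37×0.865×0.22 = 0.07041 m³/s
Panel 3-4: Δb = 0.43 m, d̄ = (0.98+1.30)/2 = 1.14, v̄ = (0.24+0.33)/2 = 0.285 → q = 0.43×1.14×0.285 = 0.1397 m³/s
Panel 4-5: Δb = 0.62 m, d̄ = (1.30+0.79)/2 = 1.045, v̄ = (0.33+0.22)/2 = 0.275 → q = 0.62×1.045×0.275 = 0.1782 m³/s
Panel 5-6: Δb = 0.42 m, d̄ = (0.79+0.00)/2 = 0.395, v̄ = (0.22+0.00)/2 = 0.11 → q = 0.42×0.395×0.11 = 0.01825 m³/s
Q = Σ q = 0.4148 m³/s
= 0.4148 × 1000 = 414.8 L/s

415 L/s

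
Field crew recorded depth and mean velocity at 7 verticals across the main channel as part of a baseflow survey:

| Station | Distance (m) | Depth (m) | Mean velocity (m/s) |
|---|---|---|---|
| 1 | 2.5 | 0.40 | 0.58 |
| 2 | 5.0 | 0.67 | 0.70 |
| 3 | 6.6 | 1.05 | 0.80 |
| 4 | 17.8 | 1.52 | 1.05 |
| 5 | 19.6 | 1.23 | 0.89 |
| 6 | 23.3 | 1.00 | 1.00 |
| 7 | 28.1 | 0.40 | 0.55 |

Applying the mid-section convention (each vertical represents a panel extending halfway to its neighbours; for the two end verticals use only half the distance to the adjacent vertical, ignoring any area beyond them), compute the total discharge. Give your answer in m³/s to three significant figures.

24.8 m³/s

w_1 = (5.0 − 2.5)/2 = 1.25 m; q_1 = 0.58 × 0.40 × 1.25 = 0.2900 m³/s
w_2 = (6.6 − 2.5)/2 = 2.05 m; q_2 = 0.70 × 0.67 × 2.05 = 0.9615 m³/s
w_3 = (17.8 − 5.0)/2 = 6.4 m; q_3 = 0.80 × 1.05 × 6.4 = 5.376 m³/s
w_4 = (19.6 − 6.6)/2 = 6.5 m; q_4 = 1.05 × 1.52 × 6.5 = 10.37 m³/s
w_5 = (23.3 − 17.8)/2 = 2.75 m; q_5 = 0.89 × 1.23 × 2.75 = 3.010 m³/s
w_6 = (28.1 − 19.6)/2 = 4.25 m; q_6 = 1.00 × 1.00 × 4.25 = 4.250 m³/s
w_7 = (28.1 − 23.3)/2 = 2.4 m; q_7 = 0.55 × 0.40 × 2.4 = 0.5280 m³/s
Q = Σ qᵢ = 24.79 m³/s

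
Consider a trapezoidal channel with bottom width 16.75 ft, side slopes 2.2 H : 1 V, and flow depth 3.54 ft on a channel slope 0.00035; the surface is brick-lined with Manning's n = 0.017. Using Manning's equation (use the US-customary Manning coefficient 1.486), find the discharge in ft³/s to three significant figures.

266 ft³/s

A = (b + z·y)·y = (16.75 + 2.2×3.54)×3.54 = 86.86 ft²
P = b + 2y√(1+z²) = 16.75 + 2×3.54×√(1+2.2²) = 33.86 ft
R = A/P = 86.86/33.86 = 2.565 ft
Q = (1.486/n)·A·R^(2/3)·S^(1/2) = (1.486/0.017) × 86.86 × 2.565^(2/3) × 0.00035^(1/2) = 266.2 ft³/s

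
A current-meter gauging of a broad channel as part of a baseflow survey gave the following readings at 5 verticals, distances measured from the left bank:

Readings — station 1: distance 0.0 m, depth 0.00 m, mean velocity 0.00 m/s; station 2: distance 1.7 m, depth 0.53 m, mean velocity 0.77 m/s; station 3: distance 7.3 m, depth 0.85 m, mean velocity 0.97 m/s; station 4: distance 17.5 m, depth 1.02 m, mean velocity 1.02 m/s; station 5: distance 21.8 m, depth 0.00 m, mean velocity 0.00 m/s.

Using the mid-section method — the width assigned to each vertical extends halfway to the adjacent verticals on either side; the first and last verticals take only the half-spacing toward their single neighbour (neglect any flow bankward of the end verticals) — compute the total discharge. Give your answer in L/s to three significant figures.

15500 L/s

w_2 = (7.3 − 0.0)/2 = 3.65 m; q_2 = 0.77 × 0.53 × 3.65 = 1.490 m³/s
w_3 = (17.5 − 1.7)/2 = 7.9 m; q_3 = 0.97 × 0.85 × 7.9 = 6.514 m³/s
w_4 = (21.8 − 7.3)/2 = 7.25 m; q_4 = 1.02 × 1.02 × 7.25 = 7.543 m³/s
Stations 1, 5 contribute zero (depth or velocity is 0).
Q = Σ qᵢ = 15.55 m³/s
= 15.55 × 1000 = 15550 L/s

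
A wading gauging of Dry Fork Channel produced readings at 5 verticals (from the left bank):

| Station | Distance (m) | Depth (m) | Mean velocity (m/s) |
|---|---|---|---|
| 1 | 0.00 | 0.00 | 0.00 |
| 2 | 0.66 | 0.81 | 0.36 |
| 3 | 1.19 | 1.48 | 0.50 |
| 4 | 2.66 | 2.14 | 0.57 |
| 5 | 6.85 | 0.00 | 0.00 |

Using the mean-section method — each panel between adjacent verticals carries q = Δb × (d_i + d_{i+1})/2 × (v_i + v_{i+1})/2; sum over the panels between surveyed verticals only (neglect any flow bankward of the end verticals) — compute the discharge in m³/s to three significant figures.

3.01 m³/s

Panel 1-2: Δb = 0.66 m, d̄ = (0.00+0.81)/2 = 0.405, v̄ = (0.00+0.36)/2 = 0.18 → q = 0.66×0.405×0.18 = 0.04811 m³/s
Panel 2-3: Δb = 0.53 m, d̄ = (0.81+1.48)/2 = 1.145, v̄ = (0.36+0.50)/2 = 0.43 → q = 0.53×1.145×0.43 = 0.2609 m³/s
Panel 3-4: Δb = 1.47 m, d̄ = (1.48+2.14)/2 = 1.81, v̄ = (0.50+0.57)/2 = 0.535 → q = 1.47×1.81×0.535 = 1.423 m³/s
Panel 4-5: Δb = 4.19 m, d̄ = (2.14+0.00)/2 = 1.07, v̄ = (0.57+0.00)/2 = 0.285 → q = 4.19×1.07×0.285 = 1.278 m³/s
Q = Σ q = 3.010 m³/s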